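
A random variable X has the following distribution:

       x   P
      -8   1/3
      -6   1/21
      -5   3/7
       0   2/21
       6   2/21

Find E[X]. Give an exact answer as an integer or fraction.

E[X] = (1/3)·(-8) + (1/21)·(-6) + (3/7)·(-5) + (2/21)·0 + (2/21)·6
     = -95/21

-95/21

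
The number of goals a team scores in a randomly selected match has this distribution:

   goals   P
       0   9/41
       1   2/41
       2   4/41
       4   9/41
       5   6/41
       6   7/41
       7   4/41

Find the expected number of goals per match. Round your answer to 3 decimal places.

3.561

E[X] = (9/41)·0 + (2/41)·1 + (4/41)·2 + (9/41)·4 + (6/41)·5 + (7/41)·6 + (4/41)·7
     = 146/41 ≈ 3.561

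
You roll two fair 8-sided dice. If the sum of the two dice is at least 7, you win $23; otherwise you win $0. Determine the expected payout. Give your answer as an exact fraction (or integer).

1127/64 dollars

E[payout] = (15/64)·0 + (49/64)·23 = 1127/64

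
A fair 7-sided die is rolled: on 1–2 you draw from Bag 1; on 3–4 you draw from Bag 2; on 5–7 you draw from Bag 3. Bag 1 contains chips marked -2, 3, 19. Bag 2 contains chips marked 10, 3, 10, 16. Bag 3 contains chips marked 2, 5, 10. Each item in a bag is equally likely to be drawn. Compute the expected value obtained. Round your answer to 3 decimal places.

7.119

E[X | Bag 1] = (-2 + 3 + 19)/3 = 20/3
E[X | Bag 2] = (10 + 3 + 10 + 16)/4 = 39/4
E[X | Bag 3] = (2 + 5 + 10)/3 = 17/3
E[X] = (2/7)·20/3 + (2/7)·39/4 + (3/7)·17/3 = 299/42 ≈ 7.119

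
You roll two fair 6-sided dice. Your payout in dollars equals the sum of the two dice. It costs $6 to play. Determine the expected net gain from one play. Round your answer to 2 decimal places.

$1.00

Distribution of the sum of the two dice: 2 w.p. 1/36, 3 w.p. 1/18, 4 w.p. 1/12, 5 w.p. 1/9, 6 w.p. 5/36, 7 w.p. 1/6, …
E[payout] = (1/36)·2 + (1/18)·3 + (1/12)·4 + (1/9)·5 + (5/36)·6 + (1/6)·7 + (5/36)·8 + (1/9)·9 + (1/12)·10 + (1/18)·11 + (1/36)·12 = 7
Expected profit = 7 − 6 = 1 ≈ $1.00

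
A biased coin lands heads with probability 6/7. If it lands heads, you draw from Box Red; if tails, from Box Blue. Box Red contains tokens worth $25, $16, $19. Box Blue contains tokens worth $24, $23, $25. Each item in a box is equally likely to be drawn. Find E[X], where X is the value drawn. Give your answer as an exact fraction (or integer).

E[X | Box Red] = (25 + 16 + 19)/3 = 20
E[X | Box Blue] = (24 + 23 + 25)/3 = 24
E[X] = (6/7)·20 + (1/7)·24 = 144/7

144/7 dollars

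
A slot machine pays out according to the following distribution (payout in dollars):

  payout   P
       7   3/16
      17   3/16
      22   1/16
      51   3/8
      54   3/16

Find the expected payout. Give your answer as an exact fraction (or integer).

281/8 dollars

E[X] = (3/16)·7 + (3/16)·17 + (1/16)·22 + (3/8)·51 + (3/16)·54
     = 281/8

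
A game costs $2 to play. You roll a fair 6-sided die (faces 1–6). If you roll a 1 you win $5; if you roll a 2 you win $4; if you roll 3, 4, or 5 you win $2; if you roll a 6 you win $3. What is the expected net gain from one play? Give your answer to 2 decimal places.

E[payout] = (1/2)·2 + (1/6)·3 + (1/6)·4 + (1/6)·5 = 3
Expected profit = 3 − 2 = 1 ≈ $1.00

$1.00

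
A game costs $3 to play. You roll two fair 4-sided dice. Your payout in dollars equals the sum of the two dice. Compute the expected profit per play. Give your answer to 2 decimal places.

$2.00

Distribution of the sum of the two dice: 2 w.p. 1/16, 3 w.p. 1/8, 4 w.p. 3/16, 5 w.p. 1/4, 6 w.p. 3/16, 7 w.p. 1/8, …
E[payout] = (1/16)·2 + (1/8)·3 + (3/16)·4 + (1/4)·5 + (3/16)·6 + (1/8)·7 + (1/16)·8 = 5
Expected profit = 5 − 3 = 2 ≈ $2.00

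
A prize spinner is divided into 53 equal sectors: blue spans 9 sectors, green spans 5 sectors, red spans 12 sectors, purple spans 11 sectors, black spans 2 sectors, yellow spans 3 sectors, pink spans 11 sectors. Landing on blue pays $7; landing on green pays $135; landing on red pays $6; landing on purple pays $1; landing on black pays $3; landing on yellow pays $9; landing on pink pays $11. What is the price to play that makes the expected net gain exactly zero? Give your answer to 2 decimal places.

$18.40

E[payout] = (9/53)·7 + (5/53)·135 + (12/53)·6 + (11/53)·1 + (2/53)·3 + (3/53)·9 + (11/53)·11 = 975/53
Fair fee = E[payout] = 975/53 ≈ $18.40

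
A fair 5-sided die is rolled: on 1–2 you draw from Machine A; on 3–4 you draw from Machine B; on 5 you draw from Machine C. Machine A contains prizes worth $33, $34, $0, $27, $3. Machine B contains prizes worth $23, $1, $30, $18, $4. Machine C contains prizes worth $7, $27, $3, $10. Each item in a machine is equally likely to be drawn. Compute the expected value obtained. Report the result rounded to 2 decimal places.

$16.19

E[X | Machine A] = (33 + 34 + 0 + 27 + 3)/5 = 97/5
E[X | Machine B] = (23 + 1 + 30 + 18 + 4)/5 = 76/5
E[X | Machine C] = (7 + 27 + 3 + 10)/4 = 47/4
E[X] = (2/5)·97/5 + (2/5)·76/5 + (1/5)·47/4 = 1619/100 ≈ 16.19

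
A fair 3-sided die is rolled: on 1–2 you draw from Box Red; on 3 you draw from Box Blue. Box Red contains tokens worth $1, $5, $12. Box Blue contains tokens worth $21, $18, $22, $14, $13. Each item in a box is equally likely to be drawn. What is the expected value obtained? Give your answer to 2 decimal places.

$9.87

E[X | Box Red] = (1 + 5 + 12)/3 = 6
E[X | Box Blue] = (21 + 18 + 22 + 14 + 13)/5 = 88/5
E[X] = (2/3)·6 + (1/3)·88/5 = 148/15 ≈ 9.87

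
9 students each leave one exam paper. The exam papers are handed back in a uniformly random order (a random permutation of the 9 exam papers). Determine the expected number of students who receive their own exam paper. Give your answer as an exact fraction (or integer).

Let Xᵢ = 1 if person i gets their own exam paper. For each i, P(Xᵢ=1) = 1/9.
By linearity of expectation, E[X₁+…+X_9] = 9·(1/9) = 1.

1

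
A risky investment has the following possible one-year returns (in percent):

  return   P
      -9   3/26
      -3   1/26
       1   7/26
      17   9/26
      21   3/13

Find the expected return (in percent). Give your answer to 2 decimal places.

9.85

E[X] = (3/26)·(-9) + (1/26)·(-3) + (7/26)·1 + (9/26)·17 + (3/13)·21
     = 128/13 ≈ 9.85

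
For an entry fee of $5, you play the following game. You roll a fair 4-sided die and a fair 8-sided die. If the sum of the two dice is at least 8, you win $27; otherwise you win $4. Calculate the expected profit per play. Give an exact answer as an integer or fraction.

145/16 dollars

E[payout] = (9/16)·4 + (7/16)·27 = 225/16
Expected profit = 225/16 − 5 = 145/16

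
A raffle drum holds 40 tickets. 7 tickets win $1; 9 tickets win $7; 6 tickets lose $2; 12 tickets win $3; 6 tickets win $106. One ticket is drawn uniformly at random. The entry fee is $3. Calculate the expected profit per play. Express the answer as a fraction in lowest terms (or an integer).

61/4 dollars

E[payout] = (7/40)·1 + (9/40)·7 + (6/40)·(-2) + (12/40)·3 + (6/40)·106 = 73/4
Expected profit = 73/4 − 3 = 61/4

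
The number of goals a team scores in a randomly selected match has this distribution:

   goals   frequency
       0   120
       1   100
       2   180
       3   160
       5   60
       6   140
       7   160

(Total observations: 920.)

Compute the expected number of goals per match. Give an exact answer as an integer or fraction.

Total = 920, so P(goals=0) = 120/920, etc.
E[X] = (3/23)·0 + (5/46)·1 + (9/46)·2 + (4/23)·3 + (3/46)·5 + (7/46)·6 + (4/23)·7
     = 80/23

80/23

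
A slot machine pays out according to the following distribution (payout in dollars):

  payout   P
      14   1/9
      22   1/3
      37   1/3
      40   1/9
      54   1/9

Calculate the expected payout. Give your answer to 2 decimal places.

E[X] = (1/9)·14 + (1/3)·22 + (1/3)·37 + (1/9)·40 + (1/9)·54
     = 95/3 ≈ 31.67

$31.67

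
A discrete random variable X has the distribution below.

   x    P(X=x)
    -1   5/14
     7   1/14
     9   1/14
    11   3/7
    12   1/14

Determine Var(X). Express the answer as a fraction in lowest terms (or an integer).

E[X] = (5/14)·(-1) + (1/14)·7 + (1/14)·9 + (3/7)·11 + (1/14)·12 = 89/14
E[X²] = (5/14)·1 + (1/14)·49 + (1/14)·81 + (3/7)·121 + (1/14)·144 = 1005/14
Var(X) = 1005/14 − (89/14)² = 6149/196

6149/196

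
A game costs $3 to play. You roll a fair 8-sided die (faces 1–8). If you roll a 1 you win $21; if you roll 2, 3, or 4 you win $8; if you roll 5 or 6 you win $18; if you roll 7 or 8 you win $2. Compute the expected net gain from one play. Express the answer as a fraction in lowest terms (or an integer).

E[payout] = (1/4)·2 + (3/8)·8 + (1/4)·18 + (1/8)·21 = 85/8
Expected profit = 85/8 − 3 = 61/8

61/8 dollars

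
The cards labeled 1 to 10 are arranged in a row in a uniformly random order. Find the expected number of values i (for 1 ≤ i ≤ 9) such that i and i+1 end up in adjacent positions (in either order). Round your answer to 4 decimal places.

For each i ∈ {1,…,9}, let Xᵢ = 1 if i and i+1 are adjacent. P(Xᵢ=1) = 2·(10−1)!/10! = 2/10.
By linearity, E[ΣXᵢ] = (9)·(2/10) = 9/5.
≈ 1.8000

1.8000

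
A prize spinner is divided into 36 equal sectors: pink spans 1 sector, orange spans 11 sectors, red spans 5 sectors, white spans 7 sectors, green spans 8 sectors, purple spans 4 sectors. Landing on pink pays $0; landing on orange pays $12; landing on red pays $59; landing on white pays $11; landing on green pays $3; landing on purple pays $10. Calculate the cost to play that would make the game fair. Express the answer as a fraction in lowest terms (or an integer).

E[payout] = (1/36)·0 + (11/36)·12 + (5/36)·59 + (7/36)·11 + (8/36)·3 + (4/36)·10 = 142/9
Fair fee = E[payout] = 142/9

142/9 dollars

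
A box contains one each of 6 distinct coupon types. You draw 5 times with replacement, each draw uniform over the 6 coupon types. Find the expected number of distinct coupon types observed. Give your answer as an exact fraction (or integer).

Let Xⱼ=1 if type j appears at least once. P(Xⱼ=1) = 1 − ((6−1)/6)^5 = 4651/7776.
E[#distinct] = 6·4651/7776 = 4651/1296.

4651/1296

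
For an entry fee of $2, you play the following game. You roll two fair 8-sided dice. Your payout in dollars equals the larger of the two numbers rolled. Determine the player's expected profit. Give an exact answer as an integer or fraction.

Distribution of the larger of the two numbers rolled: 1 w.p. 1/64, 2 w.p. 3/64, 3 w.p. 5/64, 4 w.p. 7/64, 5 w.p. 9/64, 6 w.p. 11/64, …
E[payout] = (1/64)·1 + (3/64)·2 + (5/64)·3 + (7/64)·4 + (9/64)·5 + (11/64)·6 + (13/64)·7 + (15/64)·8 = 93/16
Expected profit = 93/16 − 2 = 61/16

61/16 dollars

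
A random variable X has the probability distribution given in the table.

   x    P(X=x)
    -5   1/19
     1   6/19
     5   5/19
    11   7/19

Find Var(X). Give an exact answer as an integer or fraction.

8448/361

E[X] = (1/19)·(-5) + (6/19)·1 + (5/19)·5 + (7/19)·11 = 103/19
E[X²] = (1/19)·25 + (6/19)·1 + (5/19)·25 + (7/19)·121 = 1003/19
Var(X) = 1003/19 − (103/19)² = 8448/361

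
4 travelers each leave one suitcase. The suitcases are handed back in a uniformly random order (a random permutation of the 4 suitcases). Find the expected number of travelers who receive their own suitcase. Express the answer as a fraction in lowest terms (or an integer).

1

Let Xᵢ = 1 if person i gets their own suitcase. For each i, P(Xᵢ=1) = 1/4.
By linearity of expectation, E[X₁+…+X_4] = 4·(1/4) = 1.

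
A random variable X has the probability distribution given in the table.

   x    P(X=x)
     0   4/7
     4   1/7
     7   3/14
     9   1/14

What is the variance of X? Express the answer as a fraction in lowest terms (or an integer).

E[X] = (4/7)·0 + (1/7)·4 + (3/14)·7 + (1/14)·9 = 19/7
E[X²] = (4/7)·0 + (1/7)·16 + (3/14)·49 + (1/14)·81 = 130/7
Var(X) = 130/7 − (19/7)² = 549/49

549/49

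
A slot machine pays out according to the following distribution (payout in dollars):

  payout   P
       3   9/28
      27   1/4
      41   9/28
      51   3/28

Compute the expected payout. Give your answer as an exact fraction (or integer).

369/14 dollars

E[X] = (9/28)·3 + (1/4)·27 + (9/28)·41 + (3/28)·51
     = 369/14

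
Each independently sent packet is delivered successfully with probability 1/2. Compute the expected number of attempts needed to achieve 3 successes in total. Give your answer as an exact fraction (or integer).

6

By linearity (sum of 3 independent geometric waits), E[trials] = 3/p = 3/(1/2) = 6.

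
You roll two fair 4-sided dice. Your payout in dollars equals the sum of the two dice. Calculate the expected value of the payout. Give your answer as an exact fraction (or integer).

$5

Distribution of the sum of the two dice: 2 w.p. 1/16, 3 w.p. 1/8, 4 w.p. 3/16, 5 w.p. 1/4, 6 w.p. 3/16, 7 w.p. 1/8, …
E[payout] = (1/16)·2 + (1/8)·3 + (3/16)·4 + (1/4)·5 + (3/16)·6 + (1/8)·7 + (1/16)·8 = 5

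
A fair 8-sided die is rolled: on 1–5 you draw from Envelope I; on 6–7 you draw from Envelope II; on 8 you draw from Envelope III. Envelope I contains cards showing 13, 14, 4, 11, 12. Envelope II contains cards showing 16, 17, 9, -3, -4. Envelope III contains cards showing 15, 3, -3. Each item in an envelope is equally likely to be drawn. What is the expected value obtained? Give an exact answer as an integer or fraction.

E[X | Envelope I] = (13 + 14 + 4 + 11 + 12)/5 = 54/5
E[X | Envelope II] = (16 + 17 + 9 − 3 − 4)/5 = 7
E[X | Envelope III] = (15 + 3 − 3)/3 = 5
E[X] = (5/8)·54/5 + (1/4)·7 + (1/8)·5 = 73/8

73/8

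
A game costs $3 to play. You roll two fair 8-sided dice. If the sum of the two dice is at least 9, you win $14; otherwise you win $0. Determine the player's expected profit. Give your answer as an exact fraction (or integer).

E[payout] = (7/16)·0 + (9/16)·14 = 63/8
Expected profit = 63/8 − 3 = 39/8

39/8 dollars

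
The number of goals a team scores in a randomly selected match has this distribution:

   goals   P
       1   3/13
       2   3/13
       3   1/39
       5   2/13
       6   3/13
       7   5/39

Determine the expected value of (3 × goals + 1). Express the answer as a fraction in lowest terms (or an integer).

E[3x+1] = (3/13)·4 + (3/13)·7 + (1/39)·10 + (2/13)·16 + (3/13)·19 + (5/39)·22
     = 162/13

162/13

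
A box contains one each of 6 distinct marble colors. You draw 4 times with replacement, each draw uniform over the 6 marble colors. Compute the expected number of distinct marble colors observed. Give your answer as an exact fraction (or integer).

Let Xⱼ=1 if type j appears at least once. P(Xⱼ=1) = 1 − ((6−1)/6)^4 = 671/1296.
E[#distinct] = 6·671/1296 = 671/216.

671/216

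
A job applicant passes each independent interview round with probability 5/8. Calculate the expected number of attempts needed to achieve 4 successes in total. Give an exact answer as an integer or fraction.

32/5

By linearity (sum of 4 independent geometric waits), E[trials] = 4/p = 4/(5/8) = 32/5.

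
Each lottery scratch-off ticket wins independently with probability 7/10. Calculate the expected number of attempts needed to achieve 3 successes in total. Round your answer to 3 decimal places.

By linearity (sum of 3 independent geometric waits), E[trials] = 3/p = 3/(7/10) = 30/7.
≈ 4.286

4.286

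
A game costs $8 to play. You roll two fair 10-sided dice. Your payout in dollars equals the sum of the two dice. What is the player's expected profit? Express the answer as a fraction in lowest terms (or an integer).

Distribution of the sum of the two dice: 2 w.p. 1/100, 3 w.p. 1/50, 4 w.p. 3/100, 5 w.p. 1/25, 6 w.p. 1/20, 7 w.p. 3/50, …
E[payout] = (1/100)·2 + (1/50)·3 + (3/100)·4 + (1/25)·5 + (1/20)·6 + (3/50)·7 + (7/100)·8 + (2/25)·9 + (9/100)·10 + (1/10)·11 + (9/100)·12 + (2/25)·13 + (7/100)·14 + (3/50)·15 + (1/20)·16 + (1/25)·17 + (3/100)·18 + (1/50)·19 + (1/100)·20 = 11
Expected profit = 11 − 8 = 3

$3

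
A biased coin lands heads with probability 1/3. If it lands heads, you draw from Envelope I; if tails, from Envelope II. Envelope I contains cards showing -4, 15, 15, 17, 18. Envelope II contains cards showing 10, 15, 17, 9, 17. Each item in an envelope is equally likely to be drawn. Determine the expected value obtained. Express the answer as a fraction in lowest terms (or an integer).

E[X | Envelope I] = (-4 + 15 + 15 + 17 + 18)/5 = 61/5
E[X | Envelope II] = (10 + 15 + 17 + 9 + 17)/5 = 68/5
E[X] = (1/3)·61/5 + (2/3)·68/5 = 197/15

197/15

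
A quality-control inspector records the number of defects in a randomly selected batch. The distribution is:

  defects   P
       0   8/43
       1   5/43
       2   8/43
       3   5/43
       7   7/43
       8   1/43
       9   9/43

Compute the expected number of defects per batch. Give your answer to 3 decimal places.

E[X] = (8/43)·0 + (5/43)·1 + (8/43)·2 + (5/43)·3 + (7/43)·7 + (1/43)·8 + (9/43)·9
     = 174/43 ≈ 4.047

4.047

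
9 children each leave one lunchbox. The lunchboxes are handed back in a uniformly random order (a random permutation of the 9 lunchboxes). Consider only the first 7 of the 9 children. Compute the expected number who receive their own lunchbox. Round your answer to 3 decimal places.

Let Xᵢ = 1 if person i gets their own lunchbox. For each i, P(Xᵢ=1) = 1/9.
By linearity of expectation, E[X₁+…+X_7] = 7·(1/9) = 7/9.
≈ 0.778

0.778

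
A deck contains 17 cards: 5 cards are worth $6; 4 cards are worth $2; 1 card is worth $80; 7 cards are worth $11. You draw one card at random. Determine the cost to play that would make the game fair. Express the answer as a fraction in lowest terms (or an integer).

195/17 dollars

E[payout] = (5/17)·6 + (4/17)·2 + (1/17)·80 + (7/17)·11 = 195/17
Fair fee = E[payout] = 195/17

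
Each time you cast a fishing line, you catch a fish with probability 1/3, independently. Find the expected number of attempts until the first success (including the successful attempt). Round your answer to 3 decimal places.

3.000

For a geometric distribution, E[trials] = 1/p = 1/(1/3) = 3.
≈ 3.000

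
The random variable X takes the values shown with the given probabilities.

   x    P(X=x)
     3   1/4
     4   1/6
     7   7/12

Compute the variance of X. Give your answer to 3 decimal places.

3.250

E[X] = (1/4)·3 + (1/6)·4 + (7/12)·7 = 11/2
E[X²] = (1/4)·9 + (1/6)·16 + (7/12)·49 = 67/2
Var(X) = 67/2 − (11/2)² = 13/4 ≈ 3.250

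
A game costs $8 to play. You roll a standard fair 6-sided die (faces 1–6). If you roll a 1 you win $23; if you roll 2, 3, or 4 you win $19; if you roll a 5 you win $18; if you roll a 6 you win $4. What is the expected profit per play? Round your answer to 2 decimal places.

$9.00

E[payout] = (1/6)·4 + (1/6)·18 + (1/2)·19 + (1/6)·23 = 17
Expected profit = 17 − 8 = 9 ≈ $9.00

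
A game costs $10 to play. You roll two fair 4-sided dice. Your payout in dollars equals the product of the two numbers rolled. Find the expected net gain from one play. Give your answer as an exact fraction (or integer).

-15/4 dollars

Distribution of the product of the two numbers rolled: 1 w.p. 1/16, 2 w.p. 1/8, 3 w.p. 1/8, 4 w.p. 3/16, 6 w.p. 1/8, 8 w.p. 1/8, …
E[payout] = (1/16)·1 + (1/8)·2 + (1/8)·3 + (3/16)·4 + (1/8)·6 + (1/8)·8 + (1/16)·9 + (1/8)·12 + (1/16)·16 = 25/4
Expected profit = 25/4 − 10 = -15/4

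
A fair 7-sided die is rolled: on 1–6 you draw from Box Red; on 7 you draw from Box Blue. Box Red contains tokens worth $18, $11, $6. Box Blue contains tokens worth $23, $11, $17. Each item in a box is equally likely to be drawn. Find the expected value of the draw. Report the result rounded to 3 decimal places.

E[X | Box Red] = (18 + 11 + 6)/3 = 35/3
E[X | Box Blue] = (23 + 11 + 17)/3 = 17
E[X] = (6/7)·35/3 + (1/7)·17 = 87/7 ≈ 12.429

$12.429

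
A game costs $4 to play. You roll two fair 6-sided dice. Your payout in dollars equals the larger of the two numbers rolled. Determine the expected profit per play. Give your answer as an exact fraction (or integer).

Distribution of the larger of the two numbers rolled: 1 w.p. 1/36, 2 w.p. 1/12, 3 w.p. 5/36, 4 w.p. 7/36, 5 w.p. 1/4, 6 w.p. 11/36
E[payout] = (1/36)·1 + (1/12)·2 + (5/36)·3 + (7/36)·4 + (1/4)·5 + (11/36)·6 = 161/36
Expected profit = 161/36 − 4 = 17/36

17/36 dollars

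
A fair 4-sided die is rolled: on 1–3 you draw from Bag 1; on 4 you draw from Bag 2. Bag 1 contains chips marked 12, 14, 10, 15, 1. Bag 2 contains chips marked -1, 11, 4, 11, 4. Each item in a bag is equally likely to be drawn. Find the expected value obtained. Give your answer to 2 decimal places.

9.25

E[X | Bag 1] = (12 + 14 + 10 + 15 + 1)/5 = 52/5
E[X | Bag 2] = (-1 + 11 + 4 + 11 + 4)/5 = 29/5
E[X] = (3/4)·52/5 + (1/4)·29/5 = 37/4 ≈ 9.25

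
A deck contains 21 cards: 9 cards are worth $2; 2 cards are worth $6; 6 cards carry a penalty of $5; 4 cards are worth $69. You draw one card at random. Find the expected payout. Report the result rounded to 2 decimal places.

E[payout] = (9/21)·2 + (2/21)·6 + (6/21)·(-5) + (4/21)·69 = 92/7
≈ $13.14

$13.14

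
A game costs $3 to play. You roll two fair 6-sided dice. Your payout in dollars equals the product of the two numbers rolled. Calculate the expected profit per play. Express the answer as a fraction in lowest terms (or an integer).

37/4 dollars

Distribution of the product of the two numbers rolled: 1 w.p. 1/36, 2 w.p. 1/18, 3 w.p. 1/18, 4 w.p. 1/12, 5 w.p. 1/18, 6 w.p. 1/9, …
E[payout] = (1/36)·1 + (1/18)·2 + (1/18)·3 + (1/12)·4 + (1/18)·5 + (1/9)·6 + (1/18)·8 + (1/36)·9 + (1/18)·10 + (1/9)·12 + (1/18)·15 + (1/36)·16 + (1/18)·18 + (1/18)·20 + (1/18)·24 + (1/36)·25 + (1/18)·30 + (1/36)·36 = 49/4
Expected profit = 49/4 − 3 = 37/4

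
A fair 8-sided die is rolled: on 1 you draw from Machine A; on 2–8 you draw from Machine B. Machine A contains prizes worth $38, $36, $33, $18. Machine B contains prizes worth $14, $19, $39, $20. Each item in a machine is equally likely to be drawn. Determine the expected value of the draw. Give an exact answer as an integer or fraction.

E[X | Machine A] = (38 + 36 + 33 + 18)/4 = 125/4
E[X | Machine B] = (14 + 19 + 39 + 20)/4 = 23
E[X] = (1/8)·125/4 + (7/8)·23 = 769/32

769/32 dollars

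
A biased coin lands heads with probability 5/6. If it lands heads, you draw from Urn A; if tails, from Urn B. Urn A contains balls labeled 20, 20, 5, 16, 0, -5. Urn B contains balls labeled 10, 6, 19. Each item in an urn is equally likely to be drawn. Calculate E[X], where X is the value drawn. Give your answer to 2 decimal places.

9.72

E[X | Urn A] = (20 + 20 + 5 + 16 + 0 − 5)/6 = 28/3
E[X | Urn B] = (10 + 6 + 19)/3 = 35/3
E[X] = (5/6)·28/3 + (1/6)·35/3 = 175/18 ≈ 9.72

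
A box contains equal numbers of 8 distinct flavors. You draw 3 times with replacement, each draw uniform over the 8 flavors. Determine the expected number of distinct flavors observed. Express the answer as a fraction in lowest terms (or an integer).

Let Xⱼ=1 if type j appears at least once. P(Xⱼ=1) = 1 − ((8−1)/8)^3 = 169/512.
E[#distinct] = 8·169/512 = 169/64.

169/64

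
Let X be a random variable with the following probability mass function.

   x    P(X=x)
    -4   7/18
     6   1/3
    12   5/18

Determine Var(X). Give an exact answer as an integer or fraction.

3560/81

E[X] = (7/18)·(-4) + (1/3)·6 + (5/18)·12 = 34/9
E[X²] = (7/18)·16 + (1/3)·36 + (5/18)·144 = 524/9
Var(X) = 524/9 − (34/9)² = 3560/81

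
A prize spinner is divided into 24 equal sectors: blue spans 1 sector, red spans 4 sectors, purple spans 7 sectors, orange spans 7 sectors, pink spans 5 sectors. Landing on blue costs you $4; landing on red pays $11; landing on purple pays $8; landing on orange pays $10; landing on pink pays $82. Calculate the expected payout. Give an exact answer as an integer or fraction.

E[payout] = (1/24)·(-4) + (4/24)·11 + (7/24)·8 + (7/24)·10 + (5/24)·82 = 24

$24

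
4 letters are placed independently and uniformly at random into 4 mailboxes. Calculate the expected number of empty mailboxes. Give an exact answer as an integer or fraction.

81/64

Let Xⱼ=1 if mailbox j is empty. P(Xⱼ=1) = ((4-1)/4)^4 = 81/256.
By linearity, E[#empty] = 4·81/256 = 81/64.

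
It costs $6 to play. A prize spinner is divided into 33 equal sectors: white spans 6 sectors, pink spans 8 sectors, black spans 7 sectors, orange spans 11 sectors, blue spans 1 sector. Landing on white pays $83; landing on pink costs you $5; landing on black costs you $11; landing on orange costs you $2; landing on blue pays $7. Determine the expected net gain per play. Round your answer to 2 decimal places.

$5.09

E[payout] = (6/33)·83 + (8/33)·(-5) + (7/33)·(-11) + (11/33)·(-2) + (1/33)·7 = 122/11
Expected profit = 122/11 − 6 = 56/11 ≈ $5.09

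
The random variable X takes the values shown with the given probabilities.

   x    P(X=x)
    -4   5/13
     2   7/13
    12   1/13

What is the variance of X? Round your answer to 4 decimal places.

E[X] = (5/13)·(-4) + (7/13)·2 + (1/13)·12 = 6/13
E[X²] = (5/13)·16 + (7/13)·4 + (1/13)·144 = 252/13
Var(X) = 252/13 − (6/13)² = 3240/169 ≈ 19.1716

19.1716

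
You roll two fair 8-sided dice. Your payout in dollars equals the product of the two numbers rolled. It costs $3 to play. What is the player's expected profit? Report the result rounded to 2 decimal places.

$17.25

Distribution of the product of the two numbers rolled: 1 w.p. 1/64, 2 w.p. 1/32, 3 w.p. 1/32, 4 w.p. 3/64, 5 w.p. 1/32, 6 w.p. 1/16, …
E[payout] = (1/64)·1 + (1/32)·2 + (1/32)·3 + (3/64)·4 + (1/32)·5 + (1/16)·6 + (1/32)·7 + (1/16)·8 + (1/64)·9 + (1/32)·10 + (1/16)·12 + (1/32)·14 + (1/32)·15 + (3/64)·16 + (1/32)·18 + (1/32)·20 + (1/32)·21 + (1/16)·24 + (1/64)·25 + (1/32)·28 + (1/32)·30 + (1/32)·32 + (1/32)·35 + (1/64)·36 + (1/32)·40 + (1/32)·42 + (1/32)·48 + (1/64)·49 + (1/32)·56 + (1/64)·64 = 81/4
Expected profit = 81/4 − 3 = 69/4 ≈ $17.25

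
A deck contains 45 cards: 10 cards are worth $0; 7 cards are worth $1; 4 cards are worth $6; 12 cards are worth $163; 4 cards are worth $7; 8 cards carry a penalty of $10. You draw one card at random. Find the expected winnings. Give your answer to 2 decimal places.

E[payout] = (10/45)·0 + (7/45)·1 + (4/45)·6 + (12/45)·163 + (4/45)·7 + (8/45)·(-10) = 43
≈ $43.00

$43.00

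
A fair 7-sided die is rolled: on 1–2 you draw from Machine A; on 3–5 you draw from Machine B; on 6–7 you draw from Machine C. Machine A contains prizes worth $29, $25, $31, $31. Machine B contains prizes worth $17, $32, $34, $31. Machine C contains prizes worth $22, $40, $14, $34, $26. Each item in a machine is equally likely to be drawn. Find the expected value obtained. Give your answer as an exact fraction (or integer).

E[X | Machine A] = (29 + 25 + 31 + 31)/4 = 29
E[X | Machine B] = (17 + 32 + 34 + 31)/4 = 57/2
E[X | Machine C] = (22 + 40 + 14 + 34 + 26)/5 = 136/5
E[X] = (2/7)·29 + (3/7)·57/2 + (2/7)·136/5 = 1979/70

1979/70 dollars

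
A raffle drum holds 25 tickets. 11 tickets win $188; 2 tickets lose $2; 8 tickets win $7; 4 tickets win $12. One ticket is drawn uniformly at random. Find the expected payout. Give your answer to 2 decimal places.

$86.72

E[payout] = (11/25)·188 + (2/25)·(-2) + (8/25)·7 + (4/25)·12 = 2168/25
≈ $86.72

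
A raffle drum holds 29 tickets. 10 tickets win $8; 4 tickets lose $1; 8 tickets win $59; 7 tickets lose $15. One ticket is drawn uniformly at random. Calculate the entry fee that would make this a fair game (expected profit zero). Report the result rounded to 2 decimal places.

$15.28

E[payout] = (10/29)·8 + (4/29)·(-1) + (8/29)·59 + (7/29)·(-15) = 443/29
Fair fee = E[payout] = 443/29 ≈ $15.28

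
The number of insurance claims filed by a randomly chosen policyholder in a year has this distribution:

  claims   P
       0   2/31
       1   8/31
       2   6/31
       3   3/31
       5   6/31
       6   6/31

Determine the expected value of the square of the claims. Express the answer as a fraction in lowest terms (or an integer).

E[X²] = (2/31)·0 + (8/31)·1 + (6/31)·4 + (3/31)·9 + (6/31)·25 + (6/31)·36
     = 425/31

425/31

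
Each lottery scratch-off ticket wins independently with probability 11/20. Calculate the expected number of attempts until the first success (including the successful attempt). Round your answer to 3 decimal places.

1.818

For a geometric distribution, E[trials] = 1/p = 1/(11/20) = 20/11.
≈ 1.818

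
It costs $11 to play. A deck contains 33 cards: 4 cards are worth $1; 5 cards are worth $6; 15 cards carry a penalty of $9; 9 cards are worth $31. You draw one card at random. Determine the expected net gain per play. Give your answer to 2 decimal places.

E[payout] = (4/33)·1 + (5/33)·6 + (15/33)·(-9) + (9/33)·31 = 178/33
Expected profit = 178/33 − 11 = -185/33 ≈ -$5.61

-$5.61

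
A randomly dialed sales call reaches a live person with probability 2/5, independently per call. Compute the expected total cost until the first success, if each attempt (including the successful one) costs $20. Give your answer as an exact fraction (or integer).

$50

E[#attempts] = 1/p = 5/2; E[cost] = 20·5/2 = 50.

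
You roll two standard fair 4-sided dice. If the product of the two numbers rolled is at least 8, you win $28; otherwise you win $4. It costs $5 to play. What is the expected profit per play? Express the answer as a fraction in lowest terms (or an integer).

$8

E[payout] = (5/8)·4 + (3/8)·28 = 13
Expected profit = 13 − 5 = 8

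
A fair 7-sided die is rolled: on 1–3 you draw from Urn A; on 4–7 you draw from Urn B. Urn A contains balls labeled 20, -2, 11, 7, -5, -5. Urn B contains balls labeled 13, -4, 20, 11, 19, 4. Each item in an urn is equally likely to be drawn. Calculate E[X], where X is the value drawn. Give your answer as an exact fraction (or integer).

E[X | Urn A] = (20 − 2 + 11 + 7 − 5 − 5)/6 = 13/3
E[X | Urn B] = (13 − 4 + 20 + 11 + 19 + 4)/6 = 21/2
E[X] = (3/7)·13/3 + (4/7)·21/2 = 55/7

55/7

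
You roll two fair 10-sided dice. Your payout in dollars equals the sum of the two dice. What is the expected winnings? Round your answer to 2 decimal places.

Distribution of the sum of the two dice: 2 w.p. 1/100, 3 w.p. 1/50, 4 w.p. 3/100, 5 w.p. 1/25, 6 w.p. 1/20, 7 w.p. 3/50, …
E[payout] = (1/100)·2 + (1/50)·3 + (3/100)·4 + (1/25)·5 + (1/20)·6 + (3/50)·7 + (7/100)·8 + (2/25)·9 + (9/100)·10 + (1/10)·11 + (9/100)·12 + (2/25)·13 + (7/100)·14 + (3/50)·15 + (1/20)·16 + (1/25)·17 + (3/100)·18 + (1/50)·19 + (1/100)·20 = 11
≈ $11.00

$11.00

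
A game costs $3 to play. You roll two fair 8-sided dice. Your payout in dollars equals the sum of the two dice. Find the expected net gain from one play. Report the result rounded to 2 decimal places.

Distribution of the sum of the two dice: 2 w.p. 1/64, 3 w.p. 1/32, 4 w.p. 3/64, 5 w.p. 1/16, 6 w.p. 5/64, 7 w.p. 3/32, …
E[payout] = (1/64)·2 + (1/32)·3 + (3/64)·4 + (1/16)·5 + (5/64)·6 + (3/32)·7 + (7/64)·8 + (1/8)·9 + (7/64)·10 + (3/32)·11 + (5/64)·12 + (1/16)·13 + (3/64)·14 + (1/32)·15 + (1/64)·16 = 9
Expected profit = 9 − 3 = 6 ≈ $6.00

$6.00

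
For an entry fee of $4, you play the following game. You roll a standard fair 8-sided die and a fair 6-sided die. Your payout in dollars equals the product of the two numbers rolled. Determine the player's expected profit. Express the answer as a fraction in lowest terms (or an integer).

47/4 dollars

Distribution of the product of the two numbers rolled: 1 w.p. 1/48, 2 w.p. 1/24, 3 w.p. 1/24, 4 w.p. 1/16, 5 w.p. 1/24, 6 w.p. 1/12, …
E[payout] = (1/48)·1 + (1/24)·2 + (1/24)·3 + (1/16)·4 + (1/24)·5 + (1/12)·6 + (1/48)·7 + (1/16)·8 + (1/48)·9 + (1/24)·10 + (1/12)·12 + (1/48)·14 + (1/24)·15 + (1/24)·16 + (1/24)·18 + (1/24)·20 + (1/48)·21 + (1/16)·24 + (1/48)·25 + (1/48)·28 + (1/24)·30 + (1/48)·32 + (1/48)·35 + (1/48)·36 + (1/48)·40 + (1/48)·42 + (1/48)·48 = 63/4
Expected profit = 63/4 − 4 = 47/4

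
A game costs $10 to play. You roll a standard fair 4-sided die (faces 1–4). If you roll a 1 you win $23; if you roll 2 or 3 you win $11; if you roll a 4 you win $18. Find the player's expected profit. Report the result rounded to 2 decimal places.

$5.75

E[payout] = (1/2)·11 + (1/4)·18 + (1/4)·23 = 63/4
Expected profit = 63/4 − 10 = 23/4 ≈ $5.75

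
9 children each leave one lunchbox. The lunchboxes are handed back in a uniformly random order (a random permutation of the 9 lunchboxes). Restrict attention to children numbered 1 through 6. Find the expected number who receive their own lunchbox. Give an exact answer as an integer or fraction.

2/3

Let Xᵢ = 1 if person i gets their own lunchbox. For each i, P(Xᵢ=1) = 1/9.
By linearity of expectation, E[X₁+…+X_6] = 6·(1/9) = 2/3.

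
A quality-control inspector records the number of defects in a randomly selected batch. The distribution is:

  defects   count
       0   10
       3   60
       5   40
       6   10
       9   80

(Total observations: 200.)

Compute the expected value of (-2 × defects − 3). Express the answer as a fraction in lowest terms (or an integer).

Total = 200, so P(defects=0) = 10/200, etc.
E[-2x-3] = (1/20)·(-3) + (3/10)·(-9) + (1/5)·(-13) + (1/20)·(-15) + (2/5)·(-21)
     = -73/5

-73/5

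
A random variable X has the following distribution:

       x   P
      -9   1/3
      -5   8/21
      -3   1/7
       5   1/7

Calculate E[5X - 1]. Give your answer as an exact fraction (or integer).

E[5x-1] = (1/3)·(-46) + (8/21)·(-26) + (1/7)·(-16) + (1/7)·24
     = -506/21

-506/21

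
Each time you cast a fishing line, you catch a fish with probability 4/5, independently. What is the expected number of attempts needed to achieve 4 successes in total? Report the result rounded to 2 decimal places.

By linearity (sum of 4 independent geometric waits), E[trials] = 4/p = 4/(4/5) = 5.
≈ 5.00

5.00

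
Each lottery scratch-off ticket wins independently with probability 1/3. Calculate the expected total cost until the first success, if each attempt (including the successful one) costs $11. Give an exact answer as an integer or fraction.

E[#attempts] = 1/p = 3; E[cost] = 11·3 = 33.

$33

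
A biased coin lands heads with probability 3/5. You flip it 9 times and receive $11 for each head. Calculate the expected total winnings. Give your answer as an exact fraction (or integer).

297/5 dollars

E[#heads] = 9·3/5 = 27/5 (linearity over flips).
E[winnings] = 11·27/5 = 297/5.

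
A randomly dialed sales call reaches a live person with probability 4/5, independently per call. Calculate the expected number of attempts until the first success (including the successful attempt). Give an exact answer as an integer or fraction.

5/4

For a geometric distribution, E[trials] = 1/p = 1/(4/5) = 5/4.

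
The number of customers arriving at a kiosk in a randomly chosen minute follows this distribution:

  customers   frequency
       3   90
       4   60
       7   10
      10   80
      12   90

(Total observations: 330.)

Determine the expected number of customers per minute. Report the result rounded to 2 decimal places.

Total = 330, so P(customers=3) = 90/330, etc.
E[X] = (3/11)·3 + (2/11)·4 + (1/33)·7 + (8/33)·10 + (3/11)·12
     = 82/11 ≈ 7.45

7.45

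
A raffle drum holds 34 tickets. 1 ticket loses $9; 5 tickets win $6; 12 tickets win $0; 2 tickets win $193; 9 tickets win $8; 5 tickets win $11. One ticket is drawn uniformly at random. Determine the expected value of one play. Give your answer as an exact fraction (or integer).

267/17 dollars

E[payout] = (1/34)·(-9) + (5/34)·6 + (12/34)·0 + (2/34)·193 + (9/34)·8 + (5/34)·11 = 267/17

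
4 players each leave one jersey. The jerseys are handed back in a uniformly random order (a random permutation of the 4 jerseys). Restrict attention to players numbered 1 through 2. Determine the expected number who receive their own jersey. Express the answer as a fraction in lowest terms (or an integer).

1/2

Let Xᵢ = 1 if person i gets their own jersey. For each i, P(Xᵢ=1) = 1/4.
By linearity of expectation, E[X₁+…+X_2] = 2·(1/4) = 1/2.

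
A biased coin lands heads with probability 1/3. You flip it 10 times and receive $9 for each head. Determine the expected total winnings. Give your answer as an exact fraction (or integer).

E[#heads] = 10·1/3 = 10/3 (linearity over flips).
E[winnings] = 9·10/3 = 30.

$30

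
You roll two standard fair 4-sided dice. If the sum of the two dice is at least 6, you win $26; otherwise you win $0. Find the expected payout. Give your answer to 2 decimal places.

E[payout] = (5/8)·0 + (3/8)·26 = 39/4
≈ $9.75

$9.75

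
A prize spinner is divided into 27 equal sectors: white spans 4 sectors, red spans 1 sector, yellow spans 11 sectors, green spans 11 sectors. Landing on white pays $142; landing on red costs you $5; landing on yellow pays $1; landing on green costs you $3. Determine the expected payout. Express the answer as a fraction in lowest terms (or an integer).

E[payout] = (4/27)·142 + (1/27)·(-5) + (11/27)·1 + (11/27)·(-3) = 541/27

541/27 dollars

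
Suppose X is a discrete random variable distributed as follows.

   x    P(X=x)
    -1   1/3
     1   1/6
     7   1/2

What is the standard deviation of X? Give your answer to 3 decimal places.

3.727

E[X] = 10/3, E[X²] = 25
Var(X) = E[X²] − (E[X])² = 25 − 100/9 = 125/9
SD(X) = √(125/9) ≈ 3.727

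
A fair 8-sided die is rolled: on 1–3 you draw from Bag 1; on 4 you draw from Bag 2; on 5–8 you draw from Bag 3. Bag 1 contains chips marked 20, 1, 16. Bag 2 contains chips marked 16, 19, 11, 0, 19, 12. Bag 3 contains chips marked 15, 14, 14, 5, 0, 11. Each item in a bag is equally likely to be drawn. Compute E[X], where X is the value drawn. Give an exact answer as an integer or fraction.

E[X | Bag 1] = (20 + 1 + 16)/3 = 37/3
E[X | Bag 2] = (16 + 19 + 11 + 0 + 19 + 12)/6 = 77/6
E[X | Bag 3] = (15 + 14 + 14 + 5 + 0 + 11)/6 = 59/6
E[X] = (3/8)·37/3 + (1/8)·77/6 + (1/2)·59/6 = 535/48

535/48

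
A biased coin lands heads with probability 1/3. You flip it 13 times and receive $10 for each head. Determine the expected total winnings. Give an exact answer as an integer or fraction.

130/3 dollars

E[#heads] = 13·1/3 = 13/3 (linearity over flips).
E[winnings] = 10·13/3 = 130/3.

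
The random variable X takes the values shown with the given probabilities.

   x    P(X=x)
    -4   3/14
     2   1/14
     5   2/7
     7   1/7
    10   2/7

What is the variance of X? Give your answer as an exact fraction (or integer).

E[X] = (3/14)·(-4) + (1/14)·2 + (2/7)·5 + (1/7)·7 + (2/7)·10 = 32/7
E[X²] = (3/14)·16 + (1/14)·4 + (2/7)·25 + (1/7)·49 + (2/7)·100 = 325/7
Var(X) = 325/7 − (32/7)² = 1251/49

1251/49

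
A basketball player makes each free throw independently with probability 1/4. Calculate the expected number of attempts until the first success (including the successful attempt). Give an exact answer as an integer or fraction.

For a geometric distribution, E[trials] = 1/p = 1/(1/4) = 4.

4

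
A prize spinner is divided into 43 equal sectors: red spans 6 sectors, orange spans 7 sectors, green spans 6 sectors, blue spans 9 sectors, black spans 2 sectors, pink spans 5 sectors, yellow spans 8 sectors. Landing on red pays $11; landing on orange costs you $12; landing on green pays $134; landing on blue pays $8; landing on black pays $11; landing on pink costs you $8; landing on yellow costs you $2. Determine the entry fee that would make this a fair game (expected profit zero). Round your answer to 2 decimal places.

$19.16

E[payout] = (6/43)·11 + (7/43)·(-12) + (6/43)·134 + (9/43)·8 + (2/43)·11 + (5/43)·(-8) + (8/43)·(-2) = 824/43
Fair fee = E[payout] = 824/43 ≈ $19.16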